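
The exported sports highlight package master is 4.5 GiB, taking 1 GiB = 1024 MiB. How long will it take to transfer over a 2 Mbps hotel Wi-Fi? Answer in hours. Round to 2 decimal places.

5.37 hours

File: 4.5 GiB = 38654.7 Mb.
At 2 Mbps: 38654.7 / 2 = 19327.4 s ≈ 5.37 hours.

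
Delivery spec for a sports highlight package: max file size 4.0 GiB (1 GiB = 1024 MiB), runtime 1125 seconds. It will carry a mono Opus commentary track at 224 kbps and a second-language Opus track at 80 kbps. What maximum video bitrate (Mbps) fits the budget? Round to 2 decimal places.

30.24 Mbps

Budget: 4.0 GiB = 34359.7 Mb.
Total bitrate budget: 34359.7 Mb / 1125 s = 30.542 Mbps.
Audio total: 224 + 80 = 304 kbps = 0.304 Mbps.
Video: 30.542 − 0.304 = 30.238 Mbps.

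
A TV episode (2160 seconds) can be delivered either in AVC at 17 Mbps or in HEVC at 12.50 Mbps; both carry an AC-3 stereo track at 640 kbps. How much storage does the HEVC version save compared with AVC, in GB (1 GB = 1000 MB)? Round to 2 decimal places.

1.22 GB

Audio: 640 kbps = 0.640 Mbps.
AVC: 17.640 Mbps × 2160 s = 38102.4 Mb = 4.763 GB.
HEVC: 13.140 Mbps × 2160 s = 28382.4 Mb = 3.548 GB.
Saving: 4.763 − 3.548 = 1.215 GB.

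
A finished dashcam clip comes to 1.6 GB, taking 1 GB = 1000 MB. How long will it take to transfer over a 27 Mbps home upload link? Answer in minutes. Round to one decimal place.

File: 1.6 GB = 12800.0 Mb.
At 27 Mbps: 12800.0 / 27 = 474.1 s ≈ 7.9 minutes.

7.9 minutes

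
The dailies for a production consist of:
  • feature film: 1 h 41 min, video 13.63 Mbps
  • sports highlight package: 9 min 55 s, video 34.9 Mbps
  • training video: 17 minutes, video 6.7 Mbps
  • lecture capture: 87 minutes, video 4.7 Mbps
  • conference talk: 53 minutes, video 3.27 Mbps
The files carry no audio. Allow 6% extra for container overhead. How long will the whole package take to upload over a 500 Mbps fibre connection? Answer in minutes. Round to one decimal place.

5.1 minutes

feature film: 13.630 Mbps × 6060 s × 1.06 = 87553.7 Mb
sports highlight package: 34.900 Mbps × 595 s × 1.06 = 22011.4 Mb
training video: 6.700 Mbps × 1020 s × 1.06 = 7244.0 Mb
lecture capture: 4.700 Mbps × 5220 s × 1.06 = 26006.0 Mb
conference talk: 3.270 Mbps × 3180 s × 1.06 = 11022.5 Mb
Total: 153837.7 Mb = 19229.7 MB.
At 500 Mbps: 153837.7 / 500 = 308 s ≈ 5.13 minutes.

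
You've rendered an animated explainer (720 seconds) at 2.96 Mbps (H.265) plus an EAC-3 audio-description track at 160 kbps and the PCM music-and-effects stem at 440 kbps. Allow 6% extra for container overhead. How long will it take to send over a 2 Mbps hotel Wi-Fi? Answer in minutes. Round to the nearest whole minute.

Audio total: 160 + 440 = 600 kbps = 0.600 Mbps.
Total bitrate: 3.560 Mbps.
File: 3.560 Mbps × 720 s = 2563.2 Mb.
With 6% container overhead: ×1.06. → 2717.0 Mb.
At 2 Mbps: 2717.0 / 2 = 1358.5 s ≈ 22.6 minutes.

23 minutes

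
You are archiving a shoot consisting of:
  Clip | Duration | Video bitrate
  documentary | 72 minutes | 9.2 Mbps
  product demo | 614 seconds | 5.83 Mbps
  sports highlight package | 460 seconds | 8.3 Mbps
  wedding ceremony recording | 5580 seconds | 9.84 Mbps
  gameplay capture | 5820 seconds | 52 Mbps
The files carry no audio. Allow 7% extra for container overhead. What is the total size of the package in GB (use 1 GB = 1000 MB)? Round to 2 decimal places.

54.13 GB

documentary: 9.200 Mbps × 4320 s × 1.07 = 42526.1 Mb
product demo: 5.830 Mbps × 614 s × 1.07 = 3830.2 Mb
sports highlight package: 8.300 Mbps × 460 s × 1.07 = 4085.3 Mb
wedding ceremony recording: 9.840 Mbps × 5580 s × 1.07 = 58750.7 Mb
gameplay capture: 52.000 Mbps × 5820 s × 1.07 = 323824.8 Mb
Total: 433017.0 Mb = 54127.1 MB.
= 54.13 GB.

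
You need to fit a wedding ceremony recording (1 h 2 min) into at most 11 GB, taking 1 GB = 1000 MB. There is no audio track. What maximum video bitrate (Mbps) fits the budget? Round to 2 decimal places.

23.66 Mbps

Budget: 11 GB = 88000.0 Mb.
1 h 2 min = 62 min = 3720 s
Total bitrate budget: 88000.0 Mb / 3720 s = 23.656 Mbps.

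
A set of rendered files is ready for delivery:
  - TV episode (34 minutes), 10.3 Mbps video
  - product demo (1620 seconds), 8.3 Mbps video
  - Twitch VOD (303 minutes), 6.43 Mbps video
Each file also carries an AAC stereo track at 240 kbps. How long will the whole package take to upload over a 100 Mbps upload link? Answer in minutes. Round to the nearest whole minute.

26 minutes

Audio: 240 kbps = 0.240 Mbps.
TV episode: 10.540 Mbps × 2040 s = 21501.6 Mb
product demo: 8.540 Mbps × 1620 s = 13834.8 Mb
Twitch VOD: 6.670 Mbps × 18180 s = 121260.6 Mb
Total: 156597.0 Mb = 19574.6 MB.
At 100 Mbps: 156597.0 / 100 = 1566 s ≈ 26.1 minutes.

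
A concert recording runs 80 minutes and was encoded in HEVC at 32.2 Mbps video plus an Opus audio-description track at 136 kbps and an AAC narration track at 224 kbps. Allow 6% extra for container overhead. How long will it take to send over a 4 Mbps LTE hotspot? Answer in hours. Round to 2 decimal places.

80 min = 4800 s
Audio total: 136 + 224 = 360 kbps = 0.360 Mbps.
Total bitrate: 32.560 Mbps.
File: 32.560 Mbps × 4800 s = 156288.0 Mb.
With 6% container overhead: ×1.06. → 165665.3 Mb.
At 4 Mbps: 165665.3 / 4 = 41416.3 s ≈ 11.5 hours.

11.50 hours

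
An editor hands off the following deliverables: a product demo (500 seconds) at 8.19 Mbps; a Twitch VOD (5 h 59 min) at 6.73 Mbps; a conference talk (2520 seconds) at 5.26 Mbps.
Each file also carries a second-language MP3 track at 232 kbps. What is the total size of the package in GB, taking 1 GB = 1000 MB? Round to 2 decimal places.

Audio: 232 kbps = 0.232 Mbps.
product demo: 8.422 Mbps × 500 s = 4211.0 Mb
Twitch VOD: 6.962 Mbps × 21540 s = 149961.5 Mb
conference talk: 5.492 Mbps × 2520 s = 13839.8 Mb
Total: 168012.3 Mb = 21001.5 MB.
= 21.00 GB.

21.00 GB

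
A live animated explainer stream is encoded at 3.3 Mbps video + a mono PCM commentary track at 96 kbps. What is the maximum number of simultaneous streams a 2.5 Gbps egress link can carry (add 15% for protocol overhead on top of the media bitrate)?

Audio: 96 kbps = 0.096 Mbps.
Per-viewer media rate: 3.396 Mbps.
On the wire with 15% overhead: 3.905 Mbps.
2.5 Gbps = 2,500 Mbps; 2,500 / 3.905 = 640.14 → 640 viewers.

640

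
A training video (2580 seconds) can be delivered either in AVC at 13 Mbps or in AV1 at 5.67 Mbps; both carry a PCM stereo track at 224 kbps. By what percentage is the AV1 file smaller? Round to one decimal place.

55.4%

Audio: 224 kbps = 0.224 Mbps.
AVC: 13.224 Mbps × 2580 s = 34117.9 Mb = 4.265 GB.
AV1: 5.894 Mbps × 2580 s = 15206.5 Mb = 1.901 GB.
Reduction: (1 − 1.901/4.265) × 100 = 55.43%.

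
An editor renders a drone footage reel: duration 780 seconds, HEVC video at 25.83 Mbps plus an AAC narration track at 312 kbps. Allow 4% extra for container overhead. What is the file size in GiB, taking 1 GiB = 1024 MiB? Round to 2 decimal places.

2.47 GiB

Audio: 312 kbps = 0.312 Mbps.
Total bitrate: 25.83 + 0.312 = 26.142 Mbps.
Stream data: 26.142 Mbps × 780 s = 20390.8 Mb.
With 4% container overhead: ×1.04.
21,206 Mb = 2,650,798,800 bytes ÷ 1,073,741,824 = 2.469 GiB.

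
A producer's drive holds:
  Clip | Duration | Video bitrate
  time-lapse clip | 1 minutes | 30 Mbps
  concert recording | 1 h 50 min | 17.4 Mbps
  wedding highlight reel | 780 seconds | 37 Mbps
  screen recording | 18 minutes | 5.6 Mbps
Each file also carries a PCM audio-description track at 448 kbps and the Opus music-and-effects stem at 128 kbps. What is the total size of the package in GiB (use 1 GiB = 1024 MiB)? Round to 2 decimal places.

18.21 GiB

Audio total: 448 + 128 = 576 kbps = 0.576 Mbps.
time-lapse clip: 30.576 Mbps × 60 s = 1834.6 Mb
concert recording: 17.976 Mbps × 6600 s = 118641.6 Mb
wedding highlight reel: 37.576 Mbps × 780 s = 29309.3 Mb
screen recording: 6.176 Mbps × 1080 s = 6670.1 Mb
Total: 156455.5 Mb = 19556.9 MB.
= 18.21 GiB.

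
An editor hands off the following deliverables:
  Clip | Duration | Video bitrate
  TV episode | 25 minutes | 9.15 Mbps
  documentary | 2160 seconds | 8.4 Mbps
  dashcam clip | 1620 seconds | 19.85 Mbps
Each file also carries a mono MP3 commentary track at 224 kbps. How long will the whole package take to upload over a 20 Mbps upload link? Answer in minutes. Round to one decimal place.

Audio: 224 kbps = 0.224 Mbps.
TV episode: 9.374 Mbps × 1500 s = 14061.0 Mb
documentary: 8.624 Mbps × 2160 s = 18627.8 Mb
dashcam clip: 20.074 Mbps × 1620 s = 32519.9 Mb
Total: 65208.7 Mb = 8151.1 MB.
At 20 Mbps: 65208.7 / 20 = 3260 s ≈ 54.3 minutes.

54.3 minutes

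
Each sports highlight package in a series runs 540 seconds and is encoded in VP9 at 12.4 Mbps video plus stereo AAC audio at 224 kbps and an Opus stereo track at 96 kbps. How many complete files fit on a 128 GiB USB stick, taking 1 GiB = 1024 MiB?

Audio total: 224 + 96 = 320 kbps = 0.320 Mbps.
Total bitrate: 12.720 Mbps.
Per item: 12.720 Mbps × 540 s = 6,869 Mb = 858.6 MB.
Capacity: 128 GiB = 1,099,512 Mb; 160.07 items → 160 complete.

160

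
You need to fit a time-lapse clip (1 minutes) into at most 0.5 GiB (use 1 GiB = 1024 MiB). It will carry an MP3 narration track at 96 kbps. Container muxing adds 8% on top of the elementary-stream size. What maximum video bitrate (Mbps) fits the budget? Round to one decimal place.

66.2 Mbps

Budget: 0.5 GiB = 4295.0 Mb.
Stream payload after overhead: 4295.0 / 1.08 = 3976.8 Mb.
Total bitrate budget: 3976.8 Mb / 60 s = 66.280 Mbps.
Audio: 96 kbps = 0.096 Mbps.
Video: 66.280 − 0.096 = 66.184 Mbps.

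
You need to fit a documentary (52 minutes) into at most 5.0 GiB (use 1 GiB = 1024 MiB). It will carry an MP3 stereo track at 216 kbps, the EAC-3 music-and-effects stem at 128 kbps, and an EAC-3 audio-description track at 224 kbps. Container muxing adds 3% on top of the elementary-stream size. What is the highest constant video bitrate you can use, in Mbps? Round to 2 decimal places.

Budget: 5.0 GiB = 42949.7 Mb.
Stream payload after overhead: 42949.7 / 1.03 = 41698.7 Mb.
52 min = 3120 s
Total bitrate budget: 41698.7 Mb / 3120 s = 13.365 Mbps.
Audio total: 216 + 128 + 224 = 568 kbps = 0.568 Mbps.
Video: 13.365 − 0.568 = 12.797 Mbps.

12.80 Mbps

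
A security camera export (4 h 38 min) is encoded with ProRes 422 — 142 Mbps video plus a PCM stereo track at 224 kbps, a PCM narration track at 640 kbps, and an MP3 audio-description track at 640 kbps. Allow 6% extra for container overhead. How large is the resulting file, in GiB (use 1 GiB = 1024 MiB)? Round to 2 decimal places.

4 h 38 min = 278 min = 16680 s
Audio total: 224 + 640 + 640 = 1504 kbps = 1.504 Mbps.
Total bitrate: 142 + 1.504 = 143.504 Mbps.
Stream data: 143.504 Mbps × 16680 s = 2393646.7 Mb.
With 6% container overhead: ×1.06.
2,537,266 Mb = 317,158,190,400 bytes ÷ 1,073,741,824 = 295.4 GiB.

295.38 GiB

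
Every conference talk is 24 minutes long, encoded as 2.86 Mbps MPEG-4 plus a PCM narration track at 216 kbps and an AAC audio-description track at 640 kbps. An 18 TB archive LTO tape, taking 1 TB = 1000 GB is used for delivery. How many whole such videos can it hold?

26910

24 min = 1440 s
Audio total: 216 + 640 = 856 kbps = 0.856 Mbps.
Total bitrate: 3.716 Mbps.
Per item: 3.716 Mbps × 1440 s = 5,351 Mb = 668.9 MB.
Capacity: 18 TB = 144,000,000 Mb; 26910.66 items → 26910 complete.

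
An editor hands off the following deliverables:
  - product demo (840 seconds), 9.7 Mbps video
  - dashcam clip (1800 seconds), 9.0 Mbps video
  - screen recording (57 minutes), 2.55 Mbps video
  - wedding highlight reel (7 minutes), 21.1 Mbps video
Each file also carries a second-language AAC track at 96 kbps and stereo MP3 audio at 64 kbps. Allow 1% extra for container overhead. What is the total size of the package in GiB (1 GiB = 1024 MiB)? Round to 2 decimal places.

Audio total: 96 + 64 = 160 kbps = 0.160 Mbps.
product demo: 9.860 Mbps × 840 s × 1.01 = 8365.2 Mb
dashcam clip: 9.160 Mbps × 1800 s × 1.01 = 16652.9 Mb
screen recording: 2.710 Mbps × 3420 s × 1.01 = 9360.9 Mb
wedding highlight reel: 21.260 Mbps × 420 s × 1.01 = 9018.5 Mb
Total: 43397.5 Mb = 5424.7 MB.
= 5.052 GiB.

5.05 GiB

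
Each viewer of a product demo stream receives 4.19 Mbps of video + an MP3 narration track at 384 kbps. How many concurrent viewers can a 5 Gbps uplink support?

Audio: 384 kbps = 0.384 Mbps.
Per-viewer media rate: 4.574 Mbps.
5 Gbps = 5,000 Mbps; 5,000 / 4.574 = 1093.14 → 1093 viewers.

1093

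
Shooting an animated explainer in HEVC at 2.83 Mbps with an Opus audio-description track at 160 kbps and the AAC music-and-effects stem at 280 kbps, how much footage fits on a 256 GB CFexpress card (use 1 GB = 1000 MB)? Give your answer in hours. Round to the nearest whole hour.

174 hours

Audio total: 160 + 280 = 440 kbps = 0.440 Mbps.
Total bitrate: 2.83 + 0.440 = 3.270 Mbps.
Capacity: 256 GB = 2,048,000 Mb.
Recording time: 2,048,000 / 3.270 = 626,300 s ≈ 174 hours.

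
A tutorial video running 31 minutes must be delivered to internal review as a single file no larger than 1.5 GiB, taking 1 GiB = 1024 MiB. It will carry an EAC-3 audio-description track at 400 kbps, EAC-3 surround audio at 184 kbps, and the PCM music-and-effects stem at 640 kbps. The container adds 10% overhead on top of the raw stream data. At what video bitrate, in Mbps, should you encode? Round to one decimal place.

Budget: 1.5 GiB = 12884.9 Mb.
Stream payload after overhead: 12884.9 / 1.10 = 11713.5 Mb.
31 min = 1860 s
Total bitrate budget: 11713.5 Mb / 1860 s = 6.298 Mbps.
Audio total: 400 + 184 + 640 = 1224 kbps = 1.224 Mbps.
Video: 6.298 − 1.224 = 5.074 Mbps.

5.1 Mbps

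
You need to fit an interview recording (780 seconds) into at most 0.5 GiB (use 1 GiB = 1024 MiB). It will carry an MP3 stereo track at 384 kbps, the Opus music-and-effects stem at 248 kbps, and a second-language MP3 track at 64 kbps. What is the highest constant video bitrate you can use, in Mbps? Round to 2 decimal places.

Budget: 0.5 GiB = 4295.0 Mb.
Total bitrate budget: 4295.0 Mb / 780 s = 5.506 Mbps.
Audio total: 384 + 248 + 64 = 696 kbps = 0.696 Mbps.
Video: 5.506 − 0.696 = 4.810 Mbps.

4.81 Mbps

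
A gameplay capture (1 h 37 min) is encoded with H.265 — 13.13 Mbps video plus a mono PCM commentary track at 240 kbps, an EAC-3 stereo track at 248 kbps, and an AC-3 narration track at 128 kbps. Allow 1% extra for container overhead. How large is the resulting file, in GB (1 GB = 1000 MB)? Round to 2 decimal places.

10.10 GB

1 h 37 min = 97 min = 5820 s
Audio total: 240 + 248 + 128 = 616 kbps = 0.616 Mbps.
Total bitrate: 13.13 + 0.616 = 13.746 Mbps.
Stream data: 13.746 Mbps × 5820 s = 80001.7 Mb.
With 1% container overhead: ×1.01.
80,802 Mb ÷ 8 = 10,100 MB → 10.10 GB.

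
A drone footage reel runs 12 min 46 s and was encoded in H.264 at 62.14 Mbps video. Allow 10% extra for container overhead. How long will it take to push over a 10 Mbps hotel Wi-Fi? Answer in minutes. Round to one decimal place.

12 min 46 s = 766 s
File: 62.140 Mbps × 766 s = 47599.2 Mb.
With 10% container overhead: ×1.10. → 52359.2 Mb.
At 10 Mbps: 52359.2 / 10 = 5235.9 s ≈ 87.3 minutes.

87.3 minutes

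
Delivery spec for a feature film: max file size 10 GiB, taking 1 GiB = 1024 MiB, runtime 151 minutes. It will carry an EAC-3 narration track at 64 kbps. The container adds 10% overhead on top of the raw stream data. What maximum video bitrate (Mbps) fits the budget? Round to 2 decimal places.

8.56 Mbps

Budget: 10 GiB = 85899.3 Mb.
Stream payload after overhead: 85899.3 / 1.10 = 78090.3 Mb.
151 min = 9060 s
Total bitrate budget: 78090.3 Mb / 9060 s = 8.619 Mbps.
Audio: 64 kbps = 0.064 Mbps.
Video: 8.619 − 0.064 = 8.555 Mbps.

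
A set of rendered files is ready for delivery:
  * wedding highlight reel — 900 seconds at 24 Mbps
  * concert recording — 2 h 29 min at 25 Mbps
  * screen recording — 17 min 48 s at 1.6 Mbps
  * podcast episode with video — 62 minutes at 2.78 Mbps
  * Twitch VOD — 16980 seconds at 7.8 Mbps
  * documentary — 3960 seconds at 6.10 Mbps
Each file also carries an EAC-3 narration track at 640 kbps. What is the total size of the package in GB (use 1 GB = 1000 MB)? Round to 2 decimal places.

54.56 GB

Audio: 640 kbps = 0.640 Mbps.
wedding highlight reel: 24.640 Mbps × 900 s = 22176.0 Mb
concert recording: 25.640 Mbps × 8940 s = 229221.6 Mb
screen recording: 2.240 Mbps × 1068 s = 2392.3 Mb
podcast episode with video: 3.420 Mbps × 3720 s = 12722.4 Mb
Twitch VOD: 8.440 Mbps × 16980 s = 143311.2 Mb
documentary: 6.740 Mbps × 3960 s = 26690.4 Mb
Total: 436513.9 Mb = 54564.2 MB.
= 54.56 GB.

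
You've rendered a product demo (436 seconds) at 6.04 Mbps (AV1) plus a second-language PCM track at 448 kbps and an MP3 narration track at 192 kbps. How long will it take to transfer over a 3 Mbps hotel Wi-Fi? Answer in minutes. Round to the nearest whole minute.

Audio total: 448 + 192 = 640 kbps = 0.640 Mbps.
Total bitrate: 6.680 Mbps.
File: 6.680 Mbps × 436 s = 2912.5 Mb.
At 3 Mbps: 2912.5 / 3 = 970.8 s ≈ 16.2 minutes.

16 minutes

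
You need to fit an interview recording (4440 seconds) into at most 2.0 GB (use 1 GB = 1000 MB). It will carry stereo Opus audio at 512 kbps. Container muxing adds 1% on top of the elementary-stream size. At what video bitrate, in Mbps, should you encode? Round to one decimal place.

3.1 Mbps

Budget: 2.0 GB = 16000.0 Mb.
Stream payload after overhead: 16000.0 / 1.01 = 15841.6 Mb.
Total bitrate budget: 15841.6 Mb / 4440 s = 3.568 Mbps.
Audio: 512 kbps = 0.512 Mbps.
Video: 3.568 − 0.512 = 3.056 Mbps.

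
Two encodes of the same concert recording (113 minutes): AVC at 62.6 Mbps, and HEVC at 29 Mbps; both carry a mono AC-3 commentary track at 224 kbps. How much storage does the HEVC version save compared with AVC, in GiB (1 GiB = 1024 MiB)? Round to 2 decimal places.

26.52 GiB

113 min = 6780 s
Audio: 224 kbps = 0.224 Mbps.
AVC: 62.824 Mbps × 6780 s = 425946.7 Mb = 49.587 GiB.
HEVC: 29.224 Mbps × 6780 s = 198138.7 Mb = 23.066 GiB.
Saving: 49.587 − 23.066 = 26.520 GiB.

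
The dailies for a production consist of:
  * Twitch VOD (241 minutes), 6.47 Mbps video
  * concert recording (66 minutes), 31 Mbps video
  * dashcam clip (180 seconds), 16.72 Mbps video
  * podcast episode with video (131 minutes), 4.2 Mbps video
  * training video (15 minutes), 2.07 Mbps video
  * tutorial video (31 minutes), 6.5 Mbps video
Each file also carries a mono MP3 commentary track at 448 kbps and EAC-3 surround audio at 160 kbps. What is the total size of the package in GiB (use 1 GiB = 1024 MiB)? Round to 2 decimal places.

33.07 GiB

Audio total: 448 + 160 = 608 kbps = 0.608 Mbps.
Twitch VOD: 7.078 Mbps × 14460 s = 102347.9 Mb
concert recording: 31.608 Mbps × 3960 s = 125167.7 Mb
dashcam clip: 17.328 Mbps × 180 s = 3119.0 Mb
podcast episode with video: 4.808 Mbps × 7860 s = 37790.9 Mb
training video: 2.678 Mbps × 900 s = 2410.2 Mb
tutorial video: 7.108 Mbps × 1860 s = 13220.9 Mb
Total: 284056.6 Mb = 35507.1 MB.
= 33.07 GiB.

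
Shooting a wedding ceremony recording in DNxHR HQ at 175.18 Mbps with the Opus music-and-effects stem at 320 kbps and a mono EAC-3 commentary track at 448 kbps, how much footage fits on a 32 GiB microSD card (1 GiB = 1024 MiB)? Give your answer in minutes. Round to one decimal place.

26.0 minutes

Audio total: 320 + 448 = 768 kbps = 0.768 Mbps.
Total bitrate: 175.18 + 0.768 = 175.948 Mbps.
Capacity: 32 GiB = 274,878 Mb.
Recording time: 274,878 / 175.948 = 1,562 s ≈ 26.0 minutes.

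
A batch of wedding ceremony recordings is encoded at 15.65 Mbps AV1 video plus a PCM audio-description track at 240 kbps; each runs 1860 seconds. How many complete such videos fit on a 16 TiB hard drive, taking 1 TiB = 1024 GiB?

4761

Audio: 240 kbps = 0.240 Mbps.
Total bitrate: 15.890 Mbps.
Per item: 15.890 Mbps × 1860 s = 29,555 Mb = 3,694 MB.
Capacity: 16 TiB = 140,737,488 Mb; 4761.82 items → 4761 complete.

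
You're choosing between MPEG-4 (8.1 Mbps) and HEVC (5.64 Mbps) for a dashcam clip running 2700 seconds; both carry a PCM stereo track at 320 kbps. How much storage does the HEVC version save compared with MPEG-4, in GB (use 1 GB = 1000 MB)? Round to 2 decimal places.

Audio: 320 kbps = 0.320 Mbps.
MPEG-4: 8.420 Mbps × 2700 s = 22734.0 Mb = 2.842 GB.
HEVC: 5.960 Mbps × 2700 s = 16092.0 Mb = 2.011 GB.
Saving: 2.842 − 2.011 = 0.830 GB.

0.83 GB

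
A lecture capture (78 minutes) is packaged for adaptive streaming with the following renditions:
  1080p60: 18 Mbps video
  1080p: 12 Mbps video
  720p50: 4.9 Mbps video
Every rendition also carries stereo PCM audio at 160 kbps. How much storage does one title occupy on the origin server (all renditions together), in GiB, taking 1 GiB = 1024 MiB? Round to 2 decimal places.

78 min = 4680 s
Audio: 160 kbps = 0.160 Mbps.
Sum of rendition bitrates: (18+0.160) + (12+0.160) + (4.9+0.160) = 35.380 Mbps.
× 4680 s = 165,578 Mb = 20,697 MB = 19.28 GiB.

19.28 GiB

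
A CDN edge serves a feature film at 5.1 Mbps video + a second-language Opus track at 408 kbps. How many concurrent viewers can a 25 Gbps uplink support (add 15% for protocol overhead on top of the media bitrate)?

3946

Audio: 408 kbps = 0.408 Mbps.
Per-viewer media rate: 5.508 Mbps.
On the wire with 15% overhead: 6.334 Mbps.
25 Gbps = 25,000 Mbps; 25,000 / 6.334 = 3946.83 → 3946 viewers.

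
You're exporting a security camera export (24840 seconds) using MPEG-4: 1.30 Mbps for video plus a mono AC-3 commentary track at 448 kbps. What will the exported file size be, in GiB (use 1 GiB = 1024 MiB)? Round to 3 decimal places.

Audio: 448 kbps = 0.448 Mbps.
Total bitrate: 1.30 + 0.448 = 1.748 Mbps.
Stream data: 1.748 Mbps × 24840 s = 43420.3 Mb.
43,420 Mb = 5,427,540,000 bytes ÷ 1,073,741,824 = 5.055 GiB.

5.055 GiB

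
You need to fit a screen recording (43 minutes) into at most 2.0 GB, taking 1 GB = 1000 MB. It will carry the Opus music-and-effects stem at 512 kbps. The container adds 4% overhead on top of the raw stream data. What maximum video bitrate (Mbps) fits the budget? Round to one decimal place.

Budget: 2.0 GB = 16000.0 Mb.
Stream payload after overhead: 16000.0 / 1.04 = 15384.6 Mb.
43 min = 2580 s
Total bitrate budget: 15384.6 Mb / 2580 s = 5.963 Mbps.
Audio: 512 kbps = 0.512 Mbps.
Video: 5.963 − 0.512 = 5.451 Mbps.

5.5 Mbps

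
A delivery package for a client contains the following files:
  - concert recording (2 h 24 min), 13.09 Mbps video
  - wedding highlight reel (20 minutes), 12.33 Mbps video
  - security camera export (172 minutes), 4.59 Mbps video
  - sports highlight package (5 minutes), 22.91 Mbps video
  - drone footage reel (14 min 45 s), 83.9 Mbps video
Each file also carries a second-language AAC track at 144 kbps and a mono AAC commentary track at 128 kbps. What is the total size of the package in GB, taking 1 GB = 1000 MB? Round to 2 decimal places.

32.77 GB

Audio total: 144 + 128 = 272 kbps = 0.272 Mbps.
concert recording: 13.362 Mbps × 8640 s = 115447.7 Mb
wedding highlight reel: 12.602 Mbps × 1200 s = 15122.4 Mb
security camera export: 4.862 Mbps × 10320 s = 50175.8 Mb
sports highlight package: 23.182 Mbps × 300 s = 6954.6 Mb
drone footage reel: 84.172 Mbps × 885 s = 74492.2 Mb
Total: 262192.7 Mb = 32774.1 MB.
= 32.77 GB.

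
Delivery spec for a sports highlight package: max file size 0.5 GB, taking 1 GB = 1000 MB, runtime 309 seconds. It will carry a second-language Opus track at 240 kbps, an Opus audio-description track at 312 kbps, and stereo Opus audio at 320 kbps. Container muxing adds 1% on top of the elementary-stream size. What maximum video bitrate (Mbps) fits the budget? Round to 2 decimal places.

Budget: 0.5 GB = 4000.0 Mb.
Stream payload after overhead: 4000.0 / 1.01 = 3960.4 Mb.
Total bitrate budget: 3960.4 Mb / 309 s = 12.817 Mbps.
Audio total: 240 + 312 + 320 = 872 kbps = 0.872 Mbps.
Video: 12.817 − 0.872 = 11.945 Mbps.

11.94 Mbps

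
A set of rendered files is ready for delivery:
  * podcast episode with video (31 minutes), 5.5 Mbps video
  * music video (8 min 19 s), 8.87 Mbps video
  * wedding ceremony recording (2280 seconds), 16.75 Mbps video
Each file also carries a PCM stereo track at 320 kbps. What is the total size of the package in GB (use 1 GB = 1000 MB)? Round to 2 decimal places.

Audio: 320 kbps = 0.320 Mbps.
podcast episode with video: 5.820 Mbps × 1860 s = 10825.2 Mb
music video: 9.190 Mbps × 499 s = 4585.8 Mb
wedding ceremony recording: 17.070 Mbps × 2280 s = 38919.6 Mb
Total: 54330.6 Mb = 6791.3 MB.
= 6.791 GB.

6.79 GB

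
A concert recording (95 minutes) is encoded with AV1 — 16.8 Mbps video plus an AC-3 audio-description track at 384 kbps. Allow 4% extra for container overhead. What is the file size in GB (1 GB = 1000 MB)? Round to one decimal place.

95 min = 5700 s
Audio: 384 kbps = 0.384 Mbps.
Total bitrate: 16.8 + 0.384 = 17.184 Mbps.
Stream data: 17.184 Mbps × 5700 s = 97948.8 Mb.
With 4% container overhead: ×1.04.
101,867 Mb ÷ 8 = 12,733 MB → 12.73 GB.

12.7 GB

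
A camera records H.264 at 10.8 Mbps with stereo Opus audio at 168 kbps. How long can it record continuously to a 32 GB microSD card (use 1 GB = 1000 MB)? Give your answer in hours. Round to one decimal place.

Audio: 168 kbps = 0.168 Mbps.
Total bitrate: 10.8 + 0.168 = 10.968 Mbps.
Capacity: 32 GB = 256,000 Mb.
Recording time: 256,000 / 10.968 = 23,341 s ≈ 6.48 hours.

6.5 hours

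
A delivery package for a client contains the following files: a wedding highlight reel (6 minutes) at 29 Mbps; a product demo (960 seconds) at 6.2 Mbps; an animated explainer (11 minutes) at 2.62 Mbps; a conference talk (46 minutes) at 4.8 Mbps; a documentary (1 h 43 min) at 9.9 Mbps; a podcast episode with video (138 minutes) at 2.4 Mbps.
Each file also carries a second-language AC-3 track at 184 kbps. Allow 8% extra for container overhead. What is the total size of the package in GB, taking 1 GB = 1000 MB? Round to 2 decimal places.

Audio: 184 kbps = 0.184 Mbps.
wedding highlight reel: 29.184 Mbps × 360 s × 1.08 = 11346.7 Mb
product demo: 6.384 Mbps × 960 s × 1.08 = 6618.9 Mb
animated explainer: 2.804 Mbps × 660 s × 1.08 = 1998.7 Mb
conference talk: 4.984 Mbps × 2760 s × 1.08 = 14856.3 Mb
documentary: 10.084 Mbps × 6180 s × 1.08 = 67304.6 Mb
podcast episode with video: 2.584 Mbps × 8280 s × 1.08 = 23107.2 Mb
Total: 125232.5 Mb = 15654.1 MB.
= 15.65 GB.

15.65 GB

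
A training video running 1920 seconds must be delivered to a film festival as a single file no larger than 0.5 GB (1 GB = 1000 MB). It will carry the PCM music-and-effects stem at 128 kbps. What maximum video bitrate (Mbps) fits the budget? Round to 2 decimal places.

Budget: 0.5 GB = 4000.0 Mb.
Total bitrate budget: 4000.0 Mb / 1920 s = 2.083 Mbps.
Audio: 128 kbps = 0.128 Mbps.
Video: 2.083 − 0.128 = 1.955 Mbps.

1.96 Mbps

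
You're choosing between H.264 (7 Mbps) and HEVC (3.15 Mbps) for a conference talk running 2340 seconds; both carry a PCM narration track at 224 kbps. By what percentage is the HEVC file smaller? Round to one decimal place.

53.3%

Audio: 224 kbps = 0.224 Mbps.
H.264: 7.224 Mbps × 2340 s = 16904.2 Mb = 2.113 GB.
HEVC: 3.374 Mbps × 2340 s = 7895.2 Mb = 0.987 GB.
Reduction: (1 − 0.987/2.113) × 100 = 53.29%.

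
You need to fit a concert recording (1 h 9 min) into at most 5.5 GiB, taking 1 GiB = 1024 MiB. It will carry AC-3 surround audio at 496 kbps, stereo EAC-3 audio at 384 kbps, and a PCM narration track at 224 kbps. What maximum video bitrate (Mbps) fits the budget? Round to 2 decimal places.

Budget: 5.5 GiB = 47244.6 Mb.
1 h 9 min = 69 min = 4140 s
Total bitrate budget: 47244.6 Mb / 4140 s = 11.412 Mbps.
Audio total: 496 + 384 + 224 = 1104 kbps = 1.104 Mbps.
Video: 11.412 − 1.104 = 10.308 Mbps.

10.31 Mbps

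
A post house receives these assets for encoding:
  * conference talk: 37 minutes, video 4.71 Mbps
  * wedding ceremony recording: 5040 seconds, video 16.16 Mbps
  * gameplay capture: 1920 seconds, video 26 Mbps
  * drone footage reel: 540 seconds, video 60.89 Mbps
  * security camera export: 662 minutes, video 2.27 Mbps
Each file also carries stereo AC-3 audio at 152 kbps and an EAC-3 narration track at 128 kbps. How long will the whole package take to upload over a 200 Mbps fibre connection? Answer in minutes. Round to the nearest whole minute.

23 minutes

Audio total: 152 + 128 = 280 kbps = 0.280 Mbps.
conference talk: 4.990 Mbps × 2220 s = 11077.8 Mb
wedding ceremony recording: 16.440 Mbps × 5040 s = 82857.6 Mb
gameplay capture: 26.280 Mbps × 1920 s = 50457.6 Mb
drone footage reel: 61.170 Mbps × 540 s = 33031.8 Mb
security camera export: 2.550 Mbps × 39720 s = 101286.0 Mb
Total: 278710.8 Mb = 34838.8 MB.
At 200 Mbps: 278710.8 / 200 = 1394 s ≈ 23.2 minutes.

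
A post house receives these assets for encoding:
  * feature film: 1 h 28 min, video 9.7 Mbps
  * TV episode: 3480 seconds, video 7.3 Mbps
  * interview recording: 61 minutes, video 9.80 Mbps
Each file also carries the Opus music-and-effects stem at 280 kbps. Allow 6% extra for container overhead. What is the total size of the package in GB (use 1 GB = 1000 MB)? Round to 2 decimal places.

15.37 GB

Audio: 280 kbps = 0.280 Mbps.
feature film: 9.980 Mbps × 5280 s × 1.06 = 55856.1 Mb
TV episode: 7.580 Mbps × 3480 s × 1.06 = 27961.1 Mb
interview recording: 10.080 Mbps × 3660 s × 1.06 = 39106.4 Mb
Total: 122923.5 Mb = 15365.4 MB.
= 15.37 GB.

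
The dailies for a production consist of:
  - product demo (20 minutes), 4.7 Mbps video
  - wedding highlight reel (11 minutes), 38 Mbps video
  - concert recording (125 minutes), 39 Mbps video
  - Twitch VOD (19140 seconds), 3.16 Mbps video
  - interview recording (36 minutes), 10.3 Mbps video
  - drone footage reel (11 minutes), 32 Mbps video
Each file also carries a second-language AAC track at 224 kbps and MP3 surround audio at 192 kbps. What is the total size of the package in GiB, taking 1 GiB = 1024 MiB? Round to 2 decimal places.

Audio total: 224 + 192 = 416 kbps = 0.416 Mbps.
product demo: 5.116 Mbps × 1200 s = 6139.2 Mb
wedding highlight reel: 38.416 Mbps × 660 s = 25354.6 Mb
concert recording: 39.416 Mbps × 7500 s = 295620.0 Mb
Twitch VOD: 3.576 Mbps × 19140 s = 68444.6 Mb
interview recording: 10.716 Mbps × 2160 s = 23146.6 Mb
drone footage reel: 32.416 Mbps × 660 s = 21394.6 Mb
Total: 440099.5 Mb = 55012.4 MB.
= 51.23 GiB.

51.23 GiB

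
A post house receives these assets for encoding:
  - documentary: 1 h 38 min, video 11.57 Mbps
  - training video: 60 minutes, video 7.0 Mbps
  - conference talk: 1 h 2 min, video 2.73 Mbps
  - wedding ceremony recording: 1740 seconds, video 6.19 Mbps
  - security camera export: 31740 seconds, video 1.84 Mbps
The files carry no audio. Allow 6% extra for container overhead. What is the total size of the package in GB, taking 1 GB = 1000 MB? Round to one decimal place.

documentary: 11.570 Mbps × 5880 s × 1.06 = 72113.5 Mb
training video: 7.000 Mbps × 3600 s × 1.06 = 26712.0 Mb
conference talk: 2.730 Mbps × 3720 s × 1.06 = 10764.9 Mb
wedding ceremony recording: 6.190 Mbps × 1740 s × 1.06 = 11416.8 Mb
security camera export: 1.840 Mbps × 31740 s × 1.06 = 61905.7 Mb
Total: 182913.0 Mb = 22864.1 MB.
= 22.86 GB.

22.9 GB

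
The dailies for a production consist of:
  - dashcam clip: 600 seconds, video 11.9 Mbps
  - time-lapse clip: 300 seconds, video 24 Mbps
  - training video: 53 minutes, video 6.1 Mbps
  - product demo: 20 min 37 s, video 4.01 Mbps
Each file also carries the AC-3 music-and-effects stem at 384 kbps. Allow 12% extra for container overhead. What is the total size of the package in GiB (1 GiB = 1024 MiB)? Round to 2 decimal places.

5.31 GiB

Audio: 384 kbps = 0.384 Mbps.
dashcam clip: 12.284 Mbps × 600 s × 1.12 = 8254.8 Mb
time-lapse clip: 24.384 Mbps × 300 s × 1.12 = 8193.0 Mb
training video: 6.484 Mbps × 3180 s × 1.12 = 23093.4 Mb
product demo: 4.394 Mbps × 1237 s × 1.12 = 6087.6 Mb
Total: 45628.9 Mb = 5703.6 MB.
= 5.312 GiB.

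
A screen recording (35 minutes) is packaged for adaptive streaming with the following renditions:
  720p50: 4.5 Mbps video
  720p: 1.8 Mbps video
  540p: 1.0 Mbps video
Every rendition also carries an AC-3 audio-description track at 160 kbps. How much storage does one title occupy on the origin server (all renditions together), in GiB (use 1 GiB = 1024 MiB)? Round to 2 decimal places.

35 min = 2100 s
Audio: 160 kbps = 0.160 Mbps.
Sum of rendition bitrates: (4.5+0.160) + (1.8+0.160) + (1.0+0.160) = 7.780 Mbps.
× 2100 s = 16,338 Mb = 2,042 MB = 1.902 GiB.

1.90 GiB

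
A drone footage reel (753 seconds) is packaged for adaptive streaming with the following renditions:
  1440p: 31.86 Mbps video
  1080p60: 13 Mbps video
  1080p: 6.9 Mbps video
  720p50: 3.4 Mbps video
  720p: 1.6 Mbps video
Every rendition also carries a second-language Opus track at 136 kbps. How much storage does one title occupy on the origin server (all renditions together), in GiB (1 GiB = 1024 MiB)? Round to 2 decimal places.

Audio: 136 kbps = 0.136 Mbps.
Sum of rendition bitrates: (31.86+0.136) + (13+0.136) + (6.9+0.136) + (3.4+0.136) + (1.6+0.136) = 57.440 Mbps.
× 753 s = 43,252 Mb = 5,407 MB = 5.035 GiB.

5.04 GiB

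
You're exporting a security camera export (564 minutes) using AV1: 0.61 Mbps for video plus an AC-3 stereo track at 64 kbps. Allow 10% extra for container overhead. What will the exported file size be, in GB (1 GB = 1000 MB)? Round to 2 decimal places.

564 min = 33840 s
Audio: 64 kbps = 0.064 Mbps.
Total bitrate: 0.61 + 0.064 = 0.674 Mbps.
Stream data: 0.674 Mbps × 33840 s = 22808.2 Mb.
With 10% container overhead: ×1.10.
25,089 Mb ÷ 8 = 3,136 MB → 3.136 GB.

3.14 GB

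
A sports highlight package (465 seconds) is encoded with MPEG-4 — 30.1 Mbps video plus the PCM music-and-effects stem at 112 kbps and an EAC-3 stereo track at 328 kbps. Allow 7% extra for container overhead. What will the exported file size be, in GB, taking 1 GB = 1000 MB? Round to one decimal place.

Audio total: 112 + 328 = 440 kbps = 0.440 Mbps.
Total bitrate: 30.1 + 0.440 = 30.540 Mbps.
Stream data: 30.540 Mbps × 465 s = 14201.1 Mb.
With 7% container overhead: ×1.07.
15,195 Mb ÷ 8 = 1,899 MB → 1.899 GB.

1.9 GB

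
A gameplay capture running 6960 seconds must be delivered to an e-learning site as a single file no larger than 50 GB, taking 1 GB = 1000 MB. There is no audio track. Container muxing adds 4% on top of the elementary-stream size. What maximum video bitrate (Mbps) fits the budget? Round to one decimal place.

55.3 Mbps

Budget: 50 GB = 400000.0 Mb.
Stream payload after overhead: 400000.0 / 1.04 = 384615.4 Mb.
Total bitrate budget: 384615.4 Mb / 6960 s = 55.261 Mbps.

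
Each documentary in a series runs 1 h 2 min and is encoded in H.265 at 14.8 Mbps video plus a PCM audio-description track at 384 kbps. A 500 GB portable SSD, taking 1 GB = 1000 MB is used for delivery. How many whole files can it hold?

70

1 h 2 min = 62 min = 3720 s
Audio: 384 kbps = 0.384 Mbps.
Total bitrate: 15.184 Mbps.
Per item: 15.184 Mbps × 3720 s = 56,484 Mb = 7,061 MB.
Capacity: 500 GB = 4,000,000 Mb; 70.82 items → 70 complete.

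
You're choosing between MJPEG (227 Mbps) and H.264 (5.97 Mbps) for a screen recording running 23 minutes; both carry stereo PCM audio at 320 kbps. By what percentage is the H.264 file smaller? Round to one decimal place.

97.2%

23 min = 1380 s
Audio: 320 kbps = 0.320 Mbps.
MJPEG: 227.320 Mbps × 1380 s = 313701.6 Mb = 39.213 GB.
H.264: 6.290 Mbps × 1380 s = 8680.2 Mb = 1.085 GB.
Reduction: (1 − 1.085/39.213) × 100 = 97.23%.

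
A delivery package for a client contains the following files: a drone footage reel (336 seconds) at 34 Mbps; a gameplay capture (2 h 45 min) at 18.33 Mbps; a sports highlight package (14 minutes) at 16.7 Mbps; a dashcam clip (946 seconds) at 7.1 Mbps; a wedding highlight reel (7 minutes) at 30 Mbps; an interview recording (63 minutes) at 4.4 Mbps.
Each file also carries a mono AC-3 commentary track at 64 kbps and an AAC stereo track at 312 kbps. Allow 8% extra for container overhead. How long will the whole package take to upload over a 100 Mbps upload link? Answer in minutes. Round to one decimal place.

44.8 minutes

Audio total: 64 + 312 = 376 kbps = 0.376 Mbps.
drone footage reel: 34.376 Mbps × 336 s × 1.08 = 12474.4 Mb
gameplay capture: 18.706 Mbps × 9900 s × 1.08 = 200004.6 Mb
sports highlight package: 17.076 Mbps × 840 s × 1.08 = 15491.3 Mb
dashcam clip: 7.476 Mbps × 946 s × 1.08 = 7638.1 Mb
wedding highlight reel: 30.376 Mbps × 420 s × 1.08 = 13778.6 Mb
interview recording: 4.776 Mbps × 3780 s × 1.08 = 19497.5 Mb
Total: 268884.4 Mb = 33610.6 MB.
At 100 Mbps: 268884.4 / 100 = 2689 s ≈ 44.8 minutes.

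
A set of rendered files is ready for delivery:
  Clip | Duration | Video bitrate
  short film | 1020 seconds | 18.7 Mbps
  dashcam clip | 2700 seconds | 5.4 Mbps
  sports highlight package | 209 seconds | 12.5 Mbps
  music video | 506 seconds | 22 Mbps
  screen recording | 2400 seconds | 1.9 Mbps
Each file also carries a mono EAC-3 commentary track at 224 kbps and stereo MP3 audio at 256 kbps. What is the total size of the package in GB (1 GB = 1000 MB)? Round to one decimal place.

6.9 GB

Audio total: 224 + 256 = 480 kbps = 0.480 Mbps.
short film: 19.180 Mbps × 1020 s = 19563.6 Mb
dashcam clip: 5.880 Mbps × 2700 s = 15876.0 Mb
sports highlight package: 12.980 Mbps × 209 s = 2712.8 Mb
music video: 22.480 Mbps × 506 s = 11374.9 Mb
screen recording: 2.380 Mbps × 2400 s = 5712.0 Mb
Total: 55239.3 Mb = 6904.9 MB.
= 6.905 GB.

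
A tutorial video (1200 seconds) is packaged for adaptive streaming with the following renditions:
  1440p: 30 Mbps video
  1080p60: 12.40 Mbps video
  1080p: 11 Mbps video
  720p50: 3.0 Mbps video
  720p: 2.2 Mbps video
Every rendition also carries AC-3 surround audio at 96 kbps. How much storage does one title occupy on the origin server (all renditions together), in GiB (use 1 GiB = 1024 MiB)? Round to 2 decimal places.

Audio: 96 kbps = 0.096 Mbps.
Sum of rendition bitrates: (30+0.096) + (12.40+0.096) + (11+0.096) + (3.0+0.096) + (2.2+0.096) = 59.080 Mbps.
× 1200 s = 70,896 Mb = 8,862 MB = 8.253 GiB.

8.25 GiB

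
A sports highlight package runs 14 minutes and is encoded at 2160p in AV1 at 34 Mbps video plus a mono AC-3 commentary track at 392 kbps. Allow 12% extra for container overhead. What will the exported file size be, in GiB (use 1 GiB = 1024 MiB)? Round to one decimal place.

14 min = 840 s
Audio: 392 kbps = 0.392 Mbps.
Total bitrate: 34 + 0.392 = 34.392 Mbps.
Stream data: 34.392 Mbps × 840 s = 28889.3 Mb.
With 12% container overhead: ×1.12.
32,356 Mb = 4,044,499,200 bytes ÷ 1,073,741,824 = 3.767 GiB.

3.8 GiB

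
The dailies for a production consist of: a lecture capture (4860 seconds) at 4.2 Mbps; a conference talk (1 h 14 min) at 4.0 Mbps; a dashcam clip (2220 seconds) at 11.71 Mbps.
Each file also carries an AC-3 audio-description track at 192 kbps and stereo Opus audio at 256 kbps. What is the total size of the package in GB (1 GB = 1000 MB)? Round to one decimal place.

Audio total: 192 + 256 = 448 kbps = 0.448 Mbps.
lecture capture: 4.648 Mbps × 4860 s = 22589.3 Mb
conference talk: 4.448 Mbps × 4440 s = 19749.1 Mb
dashcam clip: 12.158 Mbps × 2220 s = 26990.8 Mb
Total: 69329.2 Mb = 8666.1 MB.
= 8.666 GB.

8.7 GB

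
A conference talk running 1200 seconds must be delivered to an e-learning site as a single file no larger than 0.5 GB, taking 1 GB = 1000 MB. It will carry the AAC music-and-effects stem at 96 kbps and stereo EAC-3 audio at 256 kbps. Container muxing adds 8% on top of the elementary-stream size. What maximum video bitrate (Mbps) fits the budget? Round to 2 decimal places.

Budget: 0.5 GB = 4000.0 Mb.
Stream payload after overhead: 4000.0 / 1.08 = 3703.7 Mb.
Total bitrate budget: 3703.7 Mb / 1200 s = 3.086 Mbps.
Audio total: 96 + 256 = 352 kbps = 0.352 Mbps.
Video: 3.086 − 0.352 = 2.734 Mbps.

2.73 Mbps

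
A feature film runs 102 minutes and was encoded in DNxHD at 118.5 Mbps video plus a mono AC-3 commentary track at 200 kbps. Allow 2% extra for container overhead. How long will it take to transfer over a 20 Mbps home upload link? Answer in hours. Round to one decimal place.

10.3 hours

102 min = 6120 s
Audio: 200 kbps = 0.200 Mbps.
Total bitrate: 118.700 Mbps.
File: 118.700 Mbps × 6120 s = 726444.0 Mb.
With 2% container overhead: ×1.02. → 740972.9 Mb.
At 20 Mbps: 740972.9 / 20 = 37048.6 s ≈ 10.3 hours.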